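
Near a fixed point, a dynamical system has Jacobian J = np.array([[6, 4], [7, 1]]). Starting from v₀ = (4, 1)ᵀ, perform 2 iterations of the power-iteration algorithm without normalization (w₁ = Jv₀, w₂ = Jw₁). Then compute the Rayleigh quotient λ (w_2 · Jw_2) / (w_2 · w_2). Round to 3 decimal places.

λ ≈ 9.426

w1 = Jv₀ = (28, 29)
w2 = Jw1 = (284, 225)
Jw2 = (2604, 2213)
w2·Jw2 = 284·2604 + 225·2213 = 1237461; w2·w2 = 284·284 + 225·225 = 131281
λ ≈ 1237461/131281 = 9.426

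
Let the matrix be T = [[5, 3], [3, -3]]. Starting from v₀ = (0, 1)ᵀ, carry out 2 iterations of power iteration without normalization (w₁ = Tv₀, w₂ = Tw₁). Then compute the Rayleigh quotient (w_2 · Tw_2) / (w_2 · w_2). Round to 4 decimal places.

w1 = Tv₀ = (5·0 + 3·1; 3·0 + (-3)·1) = (3, -3)
w2 = Tw1 = (5·3 + 3·(-3); 3·3 + (-3)·(-3)) = (6, 18)
Tw2 = (84, -36)
w2·Tw2 = 6·84 + 18·(-36) = -144; w2·w2 = 6·6 + 18·18 = 360
λ ≈ -144/360 = -0.4000

-0.4000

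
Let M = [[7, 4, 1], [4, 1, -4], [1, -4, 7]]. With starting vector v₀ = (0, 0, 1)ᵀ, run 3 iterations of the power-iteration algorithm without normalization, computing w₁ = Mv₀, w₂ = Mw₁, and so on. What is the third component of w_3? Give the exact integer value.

w1 = Mv₀ = (7·0 + 4·0 + 1·1; 4·0 + 1·0 + (-4)·1; 1·0 + (-4)·0 + 7·1) = (1, -4, 7)
w2 = Mw1 = (7·1 + 4·(-4) + 1·7; 4·1 + 1·(-4) + (-4)·7; 1·1 + (-4)·(-4) + 7·7) = (-2, -28, 66)
w3 = Mw2 = (-60, -300, 572)
The requested component of w3 is 572.

572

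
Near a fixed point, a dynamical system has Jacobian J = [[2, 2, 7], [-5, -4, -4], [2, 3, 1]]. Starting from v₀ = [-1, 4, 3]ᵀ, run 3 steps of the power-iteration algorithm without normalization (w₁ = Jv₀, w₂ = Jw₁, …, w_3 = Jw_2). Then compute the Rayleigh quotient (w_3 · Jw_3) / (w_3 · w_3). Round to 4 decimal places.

-2.2903

w1 = Jv₀ = (27, -23, 13)
w2 = Jw1 = (99, -95, -2)
w3 = Jw2 = (-6, -107, -89)
Jw3 = (-849, 814, -422)
w3·Jw3 = (-6)·(-849) + (-107)·814 + (-89)·(-422) = -44446; w3·w3 = (-6)·(-6) + (-107)·(-107) + (-89)·(-89) = 19406
λ ≈ -44446/19406 = -2.2903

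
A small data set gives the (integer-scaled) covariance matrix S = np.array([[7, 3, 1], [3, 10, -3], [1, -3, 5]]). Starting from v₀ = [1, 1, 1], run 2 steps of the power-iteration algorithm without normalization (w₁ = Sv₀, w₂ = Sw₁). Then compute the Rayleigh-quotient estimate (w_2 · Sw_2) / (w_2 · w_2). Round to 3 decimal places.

11.730

w1 = Sv₀ = (7·1 + 3·1 + 1·1; 3·1 + 10·1 + (-3)·1; 1·1 + (-3)·1 + 5·1) = (11, 10, 3)
w2 = Sw1 = (7·11 + 3·10 + 1·3; 3·11 + 10·10 + (-3)·3; 1·11 + (-3)·10 + 5·3) = (110, 124, -4)
Sw2 = (1138, 1582, -282)
w2·Sw2 = 110·1138 + 124·1582 + (-4)·(-282) = 322476; w2·w2 = 110·110 + 124·124 + (-4)·(-4) = 27492
λ ≈ 322476/27492 = 11.730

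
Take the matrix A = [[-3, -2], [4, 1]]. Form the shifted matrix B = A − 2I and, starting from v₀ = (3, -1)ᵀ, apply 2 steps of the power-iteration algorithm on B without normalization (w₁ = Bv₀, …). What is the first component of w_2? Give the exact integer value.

B = A − 2I has rows (-5, -2); (4, -1)
w1 = Bv₀ = ((-5)·3 + (-2)·(-1); 4·3 + (-1)·(-1)) = (-13, 13)
w2 = Bw1 = ((-5)·(-13) + (-2)·13; 4·(-13) + (-1)·13) = (39, -65)
Requested component of w2: 39

39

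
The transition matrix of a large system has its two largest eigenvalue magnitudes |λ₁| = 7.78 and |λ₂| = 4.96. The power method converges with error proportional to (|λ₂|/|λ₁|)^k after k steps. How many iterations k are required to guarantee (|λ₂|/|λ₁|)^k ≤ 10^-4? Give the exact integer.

21

|λ₂/λ₁| = 4.96/7.78 = 0.63753
Need k ≥ ln(10^-4) / ln(0.63753) = -9.2103 / -0.4502 ≈ 20.461
Smallest integer k satisfying the bound: 21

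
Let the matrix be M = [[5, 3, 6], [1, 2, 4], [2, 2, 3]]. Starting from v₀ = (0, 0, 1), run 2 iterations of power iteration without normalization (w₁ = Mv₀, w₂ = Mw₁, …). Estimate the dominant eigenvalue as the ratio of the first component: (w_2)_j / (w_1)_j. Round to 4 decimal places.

w1 = Mv₀ = (5·0 + 3·0 + 6·1; 1·0 + 2·0 + 4·1; 2·0 + 2·0 + 3·1) = (6, 4, 3)
w2 = Mw1 = (5·6 + 3·4 + 6·3; 1·6 + 2·4 + 4·3; 2·6 + 2·4 + 3·3) = (60, 26, 29)
Ratio at component: 60 / 6 = 10.0000

10.0000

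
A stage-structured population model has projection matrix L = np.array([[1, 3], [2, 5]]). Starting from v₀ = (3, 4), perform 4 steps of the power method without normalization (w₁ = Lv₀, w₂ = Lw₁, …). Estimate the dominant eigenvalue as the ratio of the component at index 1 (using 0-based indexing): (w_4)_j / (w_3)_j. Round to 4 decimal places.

6.1623

w1 = Lv₀ = (1·3 + 3·4; 2·3 + 5·4) = (15, 26)
w2 = Lw1 = (1·15 + 3·26; 2·15 + 5·26) = (93, 160)
w3 = Lw2 = (573, 986)
w4 = Lw3 = (3531, 6076)
Ratio at component: 6076 / 986 = 6.1623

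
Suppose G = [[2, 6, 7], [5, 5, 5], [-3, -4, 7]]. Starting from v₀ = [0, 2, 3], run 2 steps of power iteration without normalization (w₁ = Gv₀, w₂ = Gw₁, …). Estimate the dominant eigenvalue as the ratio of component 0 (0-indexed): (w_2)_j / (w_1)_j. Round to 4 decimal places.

w1 = Gv₀ = (2·0 + 6·2 + 7·3; 5·0 + 5·2 + 5·3; (-3)·0 + (-4)·2 + 7·3) = (33, 25, 13)
w2 = Gw1 = (2·33 + 6·25 + 7·13; 5·33 + 5·25 + 5·13; (-3)·33 + (-4)·25 + 7·13) = (307, 355, -108)
Ratio at component: 307 / 33 = 9.3030

λ ≈ 9.3030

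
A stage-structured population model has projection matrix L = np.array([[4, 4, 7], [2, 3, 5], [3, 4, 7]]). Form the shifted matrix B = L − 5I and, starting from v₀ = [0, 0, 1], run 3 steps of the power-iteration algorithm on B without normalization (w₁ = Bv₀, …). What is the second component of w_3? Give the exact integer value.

251

B = L − 5I has rows (-1, 4, 7); (2, -2, 5); (3, 4, 2)
w1 = Bv₀ = (7, 5, 2)
w2 = Bw1 = (27, 14, 45)
w3 = Bw2 = (344, 251, 227)
Requested component of w3: 251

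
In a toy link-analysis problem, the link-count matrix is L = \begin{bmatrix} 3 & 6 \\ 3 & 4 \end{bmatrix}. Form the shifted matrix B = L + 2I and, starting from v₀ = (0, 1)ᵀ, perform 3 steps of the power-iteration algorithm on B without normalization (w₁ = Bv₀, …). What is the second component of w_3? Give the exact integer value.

522

B = L + 2I has rows (5, 6); (3, 6)
w1 = Bv₀ = (5·0 + 6·1; 3·0 + 6·1) = (6, 6)
w2 = Bw1 = (5·6 + 6·6; 3·6 + 6·6) = (66, 54)
w3 = Bw2 = (654, 522)
Requested component of w3: 522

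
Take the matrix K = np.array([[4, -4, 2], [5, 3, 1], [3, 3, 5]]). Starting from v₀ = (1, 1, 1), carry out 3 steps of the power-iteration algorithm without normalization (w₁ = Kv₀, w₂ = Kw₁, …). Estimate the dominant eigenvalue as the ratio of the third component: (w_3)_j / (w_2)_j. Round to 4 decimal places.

6.4318

w1 = Kv₀ = (4·1 + (-4)·1 + 2·1; 5·1 + 3·1 + 1·1; 3·1 + 3·1 + 5·1) = (2, 9, 11)
w2 = Kw1 = (4·2 + (-4)·9 + 2·11; 5·2 + 3·9 + 1·11; 3·2 + 3·9 + 5·11) = (-6, 48, 88)
w3 = Kw2 = (-40, 202, 566)
Ratio at component: 566 / 88 = 6.4318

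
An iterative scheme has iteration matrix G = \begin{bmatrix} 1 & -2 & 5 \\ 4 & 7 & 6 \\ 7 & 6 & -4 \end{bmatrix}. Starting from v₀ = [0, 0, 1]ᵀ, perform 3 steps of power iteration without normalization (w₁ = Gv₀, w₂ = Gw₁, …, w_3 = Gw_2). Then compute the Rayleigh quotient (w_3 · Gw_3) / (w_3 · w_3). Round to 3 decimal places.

λ ≈ -0.503

w1 = Gv₀ = (1·0 + (-2)·0 + 5·1; 4·0 + 7·0 + 6·1; 7·0 + 6·0 + (-4)·1) = (5, 6, -4)
w2 = Gw1 = (1·5 + (-2)·6 + 5·(-4); 4·5 + 7·6 + 6·(-4); 7·5 + 6·6 + (-4)·(-4)) = (-27, 38, 87)
w3 = Gw2 = (332, 680, -309)
Gw3 = (-2573, 4234, 7640)
w3·Gw3 = 332·(-2573) + 680·4234 + (-309)·7640 = -335876; w3·w3 = 332·332 + 680·680 + (-309)·(-309) = 668105
λ ≈ -335876/668105 = -0.503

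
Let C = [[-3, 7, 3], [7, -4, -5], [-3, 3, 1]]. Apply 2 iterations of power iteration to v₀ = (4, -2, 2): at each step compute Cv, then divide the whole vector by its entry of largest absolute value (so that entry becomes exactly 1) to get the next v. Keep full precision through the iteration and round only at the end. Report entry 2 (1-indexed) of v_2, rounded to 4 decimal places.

-0.8454

Cv0 = (-20.00000, 26.00000, -16.00000); divide by 26.00000 → v1 = (-0.76923, 1.00000, -0.61538)
Cv1 = (7.46154, -6.30769, 4.69231); divide by 7.46154 → v2 = (1.00000, -0.84536, 0.62887)
Requested entry of v2: -164/194 = -0.8454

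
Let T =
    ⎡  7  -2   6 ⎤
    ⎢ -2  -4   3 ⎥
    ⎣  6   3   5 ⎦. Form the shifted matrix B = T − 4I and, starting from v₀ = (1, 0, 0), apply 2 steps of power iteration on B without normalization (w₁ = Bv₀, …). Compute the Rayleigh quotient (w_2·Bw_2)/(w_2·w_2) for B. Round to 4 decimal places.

B = T − 4I has rows (3, -2, 6); (-2, -8, 3); (6, 3, 1)
w1 = Bv₀ = (3·1 + (-2)·0 + 6·0; (-2)·1 + (-8)·0 + 3·0; 6·1 + 3·0 + 1·0) = (3, -2, 6)
w2 = Bw1 = (3·3 + (-2)·(-2) + 6·6; (-2)·3 + (-8)·(-2) + 3·6; 6·3 + 3·(-2) + 1·6) = (49, 28, 18)
Bw2 = (199, -268, 396)
w2·Bw2 = 9375; w2·w2 = 3509; μ ≈ 9375/3509 = 2.6717

μ ≈ 2.6717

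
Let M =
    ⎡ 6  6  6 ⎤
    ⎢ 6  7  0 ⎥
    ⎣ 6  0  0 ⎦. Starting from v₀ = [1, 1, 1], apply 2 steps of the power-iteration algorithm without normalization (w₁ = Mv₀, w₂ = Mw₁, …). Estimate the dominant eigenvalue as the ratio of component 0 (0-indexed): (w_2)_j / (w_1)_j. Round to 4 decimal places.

λ ≈ 12.3333

w1 = Mv₀ = (6·1 + 6·1 + 6·1; 6·1 + 7·1 + 0·1; 6·1 + 0·1 + 0·1) = (18, 13, 6)
w2 = Mw1 = (6·18 + 6·13 + 6·6; 6·18 + 7·13 + 0·6; 6·18 + 0·13 + 0·6) = (222, 199, 108)
Ratio at component: 222 / 18 = 12.3333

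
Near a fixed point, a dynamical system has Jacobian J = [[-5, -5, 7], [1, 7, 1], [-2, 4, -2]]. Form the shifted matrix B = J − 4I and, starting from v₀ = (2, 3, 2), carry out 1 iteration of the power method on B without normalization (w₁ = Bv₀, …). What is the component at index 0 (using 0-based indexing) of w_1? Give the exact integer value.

-19

B = J − 4I has rows (-9, -5, 7); (1, 3, 1); (-2, 4, -6)
w1 = Bv₀ = ((-9)·2 + (-5)·3 + 7·2; 1·2 + 3·3 + 1·2; (-2)·2 + 4·3 + (-6)·2) = (-19, 13, -4)
Requested component of w1: -19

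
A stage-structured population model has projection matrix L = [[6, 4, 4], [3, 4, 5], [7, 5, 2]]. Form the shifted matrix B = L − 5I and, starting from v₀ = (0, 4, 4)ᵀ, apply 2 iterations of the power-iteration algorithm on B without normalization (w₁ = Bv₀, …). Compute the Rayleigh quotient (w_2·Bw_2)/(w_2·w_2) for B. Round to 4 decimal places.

5.5369

B = L − 5I has rows (1, 4, 4); (3, -1, 5); (7, 5, -3)
w1 = Bv₀ = (32, 16, 8)
w2 = Bw1 = (128, 120, 280)
Bw2 = (1728, 1664, 656)
w2·Bw2 = 604544; w2·w2 = 109184; μ ≈ 604544/109184 = 5.5369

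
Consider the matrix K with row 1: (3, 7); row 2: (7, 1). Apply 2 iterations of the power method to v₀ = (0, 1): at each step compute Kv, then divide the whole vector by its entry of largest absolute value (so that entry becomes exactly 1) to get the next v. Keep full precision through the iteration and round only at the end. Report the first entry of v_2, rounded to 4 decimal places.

0.5600

Kv0 = (7.00000, 1.00000); divide by 7.00000 → v1 = (1.00000, 0.14286)
Kv1 = (4.00000, 7.14286); divide by 7.14286 → v2 = (0.56000, 1.00000)
Requested entry of v2: 28/50 = 0.5600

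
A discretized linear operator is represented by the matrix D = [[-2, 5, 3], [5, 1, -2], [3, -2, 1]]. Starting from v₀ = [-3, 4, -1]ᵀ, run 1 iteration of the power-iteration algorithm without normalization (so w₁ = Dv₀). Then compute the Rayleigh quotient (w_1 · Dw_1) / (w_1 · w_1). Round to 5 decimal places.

λ ≈ -6.26874

w1 = Dv₀ = ((-2)·(-3) + 5·4 + 3·(-1); 5·(-3) + 1·4 + (-2)·(-1); 3·(-3) + (-2)·4 + 1·(-1)) = (23, -9, -18)
Dw1 = (-145, 142, 69)
w1·Dw1 = 23·(-145) + (-9)·142 + (-18)·69 = -5855; w1·w1 = 23·23 + (-9)·(-9) + (-18)·(-18) = 934
λ ≈ -5855/934 = -6.26874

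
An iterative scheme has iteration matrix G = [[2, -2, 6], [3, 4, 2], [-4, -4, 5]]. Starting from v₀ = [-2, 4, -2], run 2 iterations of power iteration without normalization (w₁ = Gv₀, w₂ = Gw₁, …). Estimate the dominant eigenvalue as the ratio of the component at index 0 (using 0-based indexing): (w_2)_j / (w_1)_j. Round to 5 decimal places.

w1 = Gv₀ = (-24, 6, -18)
w2 = Gw1 = (-168, -84, -18)
Ratio at component: -168 / -24 = 7.00000

λ ≈ 7.00000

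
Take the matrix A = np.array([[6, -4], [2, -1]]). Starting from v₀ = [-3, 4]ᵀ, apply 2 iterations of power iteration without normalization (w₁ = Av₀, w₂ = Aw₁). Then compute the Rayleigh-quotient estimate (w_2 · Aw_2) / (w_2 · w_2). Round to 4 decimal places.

4.5931

w1 = Av₀ = (6·(-3) + (-4)·4; 2·(-3) + (-1)·4) = (-34, -10)
w2 = Aw1 = (6·(-34) + (-4)·(-10); 2·(-34) + (-1)·(-10)) = (-164, -58)
Aw2 = (-752, -270)
w2·Aw2 = (-164)·(-752) + (-58)·(-270) = 138988; w2·w2 = (-164)·(-164) + (-58)·(-58) = 30260
λ ≈ 138988/30260 = 4.5931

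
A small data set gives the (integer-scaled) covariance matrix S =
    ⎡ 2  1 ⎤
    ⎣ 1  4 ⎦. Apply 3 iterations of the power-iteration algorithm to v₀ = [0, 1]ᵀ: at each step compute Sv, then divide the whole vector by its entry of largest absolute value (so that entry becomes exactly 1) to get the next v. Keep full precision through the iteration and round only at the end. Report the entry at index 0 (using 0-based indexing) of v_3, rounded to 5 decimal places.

0.39189

Sv0 = (1.000000, 4.000000); divide by 4.000000 → v1 = (0.250000, 1.000000)
Sv1 = (1.500000, 4.250000); divide by 4.250000 → v2 = (0.352941, 1.000000)
Sv2 = (1.705882, 4.352941); divide by 4.352941 → v3 = (0.391892, 1.000000)
Requested entry of v3: 29/74 = 0.39189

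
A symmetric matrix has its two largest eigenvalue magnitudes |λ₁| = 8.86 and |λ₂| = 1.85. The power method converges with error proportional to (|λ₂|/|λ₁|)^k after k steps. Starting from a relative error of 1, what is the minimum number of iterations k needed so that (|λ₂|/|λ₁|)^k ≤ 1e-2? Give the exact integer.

|λ₂/λ₁| = 1.85/8.86 = 0.20880
Need k ≥ ln(1e-2) / ln(0.20880) = -4.6052 / -1.5664 ≈ 2.940
Smallest integer k satisfying the bound: 3

3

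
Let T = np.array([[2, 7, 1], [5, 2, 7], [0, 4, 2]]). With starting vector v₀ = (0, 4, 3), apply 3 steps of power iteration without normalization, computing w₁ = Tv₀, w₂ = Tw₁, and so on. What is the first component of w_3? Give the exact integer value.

3303

w1 = Tv₀ = (2·0 + 7·4 + 1·3; 5·0 + 2·4 + 7·3; 0·0 + 4·4 + 2·3) = (31, 29, 22)
w2 = Tw1 = (2·31 + 7·29 + 1·22; 5·31 + 2·29 + 7·22; 0·31 + 4·29 + 2·22) = (287, 367, 160)
w3 = Tw2 = (3303, 3289, 1788)
The requested component of w3 is 3303.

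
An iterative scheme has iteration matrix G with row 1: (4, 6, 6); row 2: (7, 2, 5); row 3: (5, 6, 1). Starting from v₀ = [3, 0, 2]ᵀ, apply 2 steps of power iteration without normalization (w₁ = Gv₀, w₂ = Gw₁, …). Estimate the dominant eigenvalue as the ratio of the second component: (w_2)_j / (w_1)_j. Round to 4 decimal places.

w1 = Gv₀ = (24, 31, 17)
w2 = Gw1 = (384, 315, 323)
Ratio at component: 315 / 31 = 10.1613

λ ≈ 10.1613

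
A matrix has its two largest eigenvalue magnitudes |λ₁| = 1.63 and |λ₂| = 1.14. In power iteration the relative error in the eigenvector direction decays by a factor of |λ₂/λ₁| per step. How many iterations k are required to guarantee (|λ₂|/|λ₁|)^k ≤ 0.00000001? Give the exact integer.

52

|λ₂/λ₁| = 1.14/1.63 = 0.69939
Need k ≥ ln(0.00000001) / ln(0.69939) = -18.4207 / -0.3576 ≈ 51.519
Smallest integer k satisfying the bound: 52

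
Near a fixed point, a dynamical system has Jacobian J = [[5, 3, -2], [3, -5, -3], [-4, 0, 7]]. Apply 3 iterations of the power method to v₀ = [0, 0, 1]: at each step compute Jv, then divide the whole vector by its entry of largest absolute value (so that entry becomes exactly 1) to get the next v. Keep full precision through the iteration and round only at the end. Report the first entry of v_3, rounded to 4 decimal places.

-0.5932

Jv0 = (-2.00000, -3.00000, 7.00000); divide by 7.00000 → v1 = (-0.28571, -0.42857, 1.00000)
Jv1 = (-4.71429, -1.71429, 8.14286); divide by 8.14286 → v2 = (-0.57895, -0.21053, 1.00000)
Jv2 = (-5.52632, -3.68421, 9.31579); divide by 9.31579 → v3 = (-0.59322, -0.39548, 1.00000)
Requested entry of v3: -315/531 = -0.5932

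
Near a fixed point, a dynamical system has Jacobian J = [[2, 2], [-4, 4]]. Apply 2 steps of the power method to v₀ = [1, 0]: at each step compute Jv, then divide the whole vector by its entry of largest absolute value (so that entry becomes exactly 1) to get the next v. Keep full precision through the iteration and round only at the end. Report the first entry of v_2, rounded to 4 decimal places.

Jv0 = (2.00000, -4.00000); divide by -4.00000 → v1 = (-0.50000, 1.00000)
Jv1 = (1.00000, 6.00000); divide by 6.00000 → v2 = (0.16667, 1.00000)
Requested entry of v2: -4/-24 = 0.1667

0.1667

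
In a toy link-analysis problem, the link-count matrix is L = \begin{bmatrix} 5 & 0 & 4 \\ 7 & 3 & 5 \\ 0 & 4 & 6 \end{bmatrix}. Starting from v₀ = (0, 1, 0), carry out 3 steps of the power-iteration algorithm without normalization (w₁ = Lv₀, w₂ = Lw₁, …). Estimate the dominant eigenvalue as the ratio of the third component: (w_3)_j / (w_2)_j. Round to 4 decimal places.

w1 = Lv₀ = (5·0 + 0·1 + 4·0; 7·0 + 3·1 + 5·0; 0·0 + 4·1 + 6·0) = (0, 3, 4)
w2 = Lw1 = (5·0 + 0·3 + 4·4; 7·0 + 3·3 + 5·4; 0·0 + 4·3 + 6·4) = (16, 29, 36)
w3 = Lw2 = (224, 379, 332)
Ratio at component: 332 / 36 = 9.2222

λ ≈ 9.2222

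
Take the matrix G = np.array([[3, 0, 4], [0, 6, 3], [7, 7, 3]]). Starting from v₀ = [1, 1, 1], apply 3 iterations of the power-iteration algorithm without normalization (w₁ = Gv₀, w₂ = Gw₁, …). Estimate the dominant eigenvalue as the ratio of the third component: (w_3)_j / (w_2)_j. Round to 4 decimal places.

w1 = Gv₀ = (7, 9, 17)
w2 = Gw1 = (89, 105, 163)
w3 = Gw2 = (919, 1119, 1847)
Ratio at component: 1847 / 163 = 11.3313

11.3313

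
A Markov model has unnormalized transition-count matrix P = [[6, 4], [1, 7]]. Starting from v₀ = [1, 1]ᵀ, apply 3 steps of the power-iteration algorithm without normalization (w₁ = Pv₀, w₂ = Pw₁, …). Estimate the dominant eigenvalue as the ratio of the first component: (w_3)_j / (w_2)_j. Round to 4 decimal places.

8.8696

w1 = Pv₀ = (6·1 + 4·1; 1·1 + 7·1) = (10, 8)
w2 = Pw1 = (6·10 + 4·8; 1·10 + 7·8) = (92, 66)
w3 = Pw2 = (816, 554)
Ratio at component: 816 / 92 = 8.8696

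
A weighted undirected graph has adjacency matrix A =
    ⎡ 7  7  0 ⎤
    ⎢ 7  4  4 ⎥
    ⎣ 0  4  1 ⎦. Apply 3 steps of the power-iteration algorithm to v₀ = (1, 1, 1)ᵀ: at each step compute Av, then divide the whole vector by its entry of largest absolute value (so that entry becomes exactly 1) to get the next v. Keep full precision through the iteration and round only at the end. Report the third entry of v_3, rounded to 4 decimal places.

Av0 = (14.00000, 15.00000, 5.00000); divide by 15.00000 → v1 = (0.93333, 1.00000, 0.33333)
Av1 = (13.53333, 11.86667, 4.33333); divide by 13.53333 → v2 = (1.00000, 0.87685, 0.32020)
Av2 = (13.13793, 11.78818, 3.82759); divide by 13.13793 → v3 = (1.00000, 0.89726, 0.29134)
Requested entry of v3: 777/2667 = 0.2913

0.2913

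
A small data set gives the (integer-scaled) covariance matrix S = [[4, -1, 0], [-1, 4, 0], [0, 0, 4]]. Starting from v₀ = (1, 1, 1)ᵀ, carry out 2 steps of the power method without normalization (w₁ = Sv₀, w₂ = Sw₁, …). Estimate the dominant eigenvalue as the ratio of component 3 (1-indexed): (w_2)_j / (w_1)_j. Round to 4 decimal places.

w1 = Sv₀ = (4·1 + (-1)·1 + 0·1; (-1)·1 + 4·1 + 0·1; 0·1 + 0·1 + 4·1) = (3, 3, 4)
w2 = Sw1 = (4·3 + (-1)·3 + 0·4; (-1)·3 + 4·3 + 0·4; 0·3 + 0·3 + 4·4) = (9, 9, 16)
Ratio at component: 16 / 4 = 4.0000

λ ≈ 4.0000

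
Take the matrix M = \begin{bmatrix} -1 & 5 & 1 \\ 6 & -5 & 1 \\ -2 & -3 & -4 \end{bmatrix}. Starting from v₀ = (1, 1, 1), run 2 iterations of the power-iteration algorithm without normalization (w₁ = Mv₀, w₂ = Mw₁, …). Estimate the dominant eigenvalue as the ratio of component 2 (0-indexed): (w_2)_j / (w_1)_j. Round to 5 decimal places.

λ ≈ -2.22222

w1 = Mv₀ = ((-1)·1 + 5·1 + 1·1; 6·1 + (-5)·1 + 1·1; (-2)·1 + (-3)·1 + (-4)·1) = (5, 2, -9)
w2 = Mw1 = ((-1)·5 + 5·2 + 1·(-9); 6·5 + (-5)·2 + 1·(-9); (-2)·5 + (-3)·2 + (-4)·(-9)) = (-4, 11, 20)
Ratio at component: 20 / -9 = -2.22222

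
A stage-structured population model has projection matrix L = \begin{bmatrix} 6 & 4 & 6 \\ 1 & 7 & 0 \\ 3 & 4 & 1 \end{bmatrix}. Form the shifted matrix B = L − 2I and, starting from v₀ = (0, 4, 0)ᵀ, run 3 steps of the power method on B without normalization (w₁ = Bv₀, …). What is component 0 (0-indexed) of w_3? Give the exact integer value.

2096

B = L − 2I has rows (4, 4, 6); (1, 5, 0); (3, 4, -1)
w1 = Bv₀ = (4·0 + 4·4 + 6·0; 1·0 + 5·4 + 0·0; 3·0 + 4·4 + (-1)·0) = (16, 20, 16)
w2 = Bw1 = (4·16 + 4·20 + 6·16; 1·16 + 5·20 + 0·16; 3·16 + 4·20 + (-1)·16) = (240, 116, 112)
w3 = Bw2 = (2096, 820, 1072)
Requested component of w3: 2096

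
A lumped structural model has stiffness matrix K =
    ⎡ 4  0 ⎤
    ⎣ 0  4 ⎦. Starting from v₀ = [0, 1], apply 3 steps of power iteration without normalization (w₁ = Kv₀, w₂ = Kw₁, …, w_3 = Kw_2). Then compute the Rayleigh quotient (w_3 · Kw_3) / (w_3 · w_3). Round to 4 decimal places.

4.0000

w1 = Kv₀ = (4·0 + 0·1; 0·0 + 4·1) = (0, 4)
w2 = Kw1 = (4·0 + 0·4; 0·0 + 4·4) = (0, 16)
w3 = Kw2 = (0, 64)
Kw3 = (0, 256)
w3·Kw3 = 0·0 + 64·256 = 16384; w3·w3 = 0·0 + 64·64 = 4096
λ ≈ 16384/4096 = 4.0000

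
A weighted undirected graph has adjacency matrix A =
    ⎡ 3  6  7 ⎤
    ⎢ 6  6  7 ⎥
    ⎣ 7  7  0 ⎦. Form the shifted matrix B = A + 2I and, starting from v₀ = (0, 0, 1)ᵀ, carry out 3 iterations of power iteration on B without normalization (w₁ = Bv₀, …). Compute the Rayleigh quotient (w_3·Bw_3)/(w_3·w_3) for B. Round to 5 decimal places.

μ ≈ 18.54017

B = A + 2I has rows (5, 6, 7); (6, 8, 7); (7, 7, 2)
w1 = Bv₀ = (5·0 + 6·0 + 7·1; 6·0 + 8·0 + 7·1; 7·0 + 7·0 + 2·1) = (7, 7, 2)
w2 = Bw1 = (5·7 + 6·7 + 7·2; 6·7 + 8·7 + 7·2; 7·7 + 7·7 + 2·2) = (91, 112, 102)
w3 = Bw2 = (1841, 2156, 1625)
Bw3 = (33516, 39669, 31229)
w3·Bw3 = 197976445; w3·w3 = 10678242; μ ≈ 197976445/10678242 = 18.54017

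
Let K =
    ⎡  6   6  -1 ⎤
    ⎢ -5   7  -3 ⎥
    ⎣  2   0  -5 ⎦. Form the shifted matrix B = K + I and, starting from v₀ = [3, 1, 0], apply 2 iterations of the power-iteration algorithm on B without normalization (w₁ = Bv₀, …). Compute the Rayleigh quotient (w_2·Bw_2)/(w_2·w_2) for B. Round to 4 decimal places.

7.4243

B = K + I has rows (7, 6, -1); (-5, 8, -3); (2, 0, -4)
w1 = Bv₀ = (27, -7, 6)
w2 = Bw1 = (141, -209, 30)
Bw2 = (-297, -2467, 162)
w2·Bw2 = 478586; w2·w2 = 64462; μ ≈ 478586/64462 = 7.4243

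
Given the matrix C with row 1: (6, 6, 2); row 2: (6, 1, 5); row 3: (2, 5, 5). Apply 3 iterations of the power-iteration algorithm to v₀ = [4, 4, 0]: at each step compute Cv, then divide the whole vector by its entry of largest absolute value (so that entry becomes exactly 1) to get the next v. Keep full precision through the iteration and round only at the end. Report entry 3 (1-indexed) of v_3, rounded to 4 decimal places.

Cv0 = (48.00000, 28.00000, 28.00000); divide by 48.00000 → v1 = (1.00000, 0.58333, 0.58333)
Cv1 = (10.66667, 9.50000, 7.83333); divide by 10.66667 → v2 = (1.00000, 0.89063, 0.73438)
Cv2 = (12.81250, 10.56250, 10.12500); divide by 12.81250 → v3 = (1.00000, 0.82439, 0.79024)
Requested entry of v3: 5184/6560 = 0.7902

0.7902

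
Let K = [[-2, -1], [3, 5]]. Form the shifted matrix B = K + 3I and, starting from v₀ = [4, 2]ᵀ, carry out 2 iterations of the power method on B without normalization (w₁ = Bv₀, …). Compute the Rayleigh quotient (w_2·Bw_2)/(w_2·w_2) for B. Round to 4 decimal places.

μ ≈ 7.6884

B = K + 3I has rows (1, -1); (3, 8)
w1 = Bv₀ = (2, 28)
w2 = Bw1 = (-26, 230)
Bw2 = (-256, 1762)
w2·Bw2 = 411916; w2·w2 = 53576; μ ≈ 411916/53576 = 7.6884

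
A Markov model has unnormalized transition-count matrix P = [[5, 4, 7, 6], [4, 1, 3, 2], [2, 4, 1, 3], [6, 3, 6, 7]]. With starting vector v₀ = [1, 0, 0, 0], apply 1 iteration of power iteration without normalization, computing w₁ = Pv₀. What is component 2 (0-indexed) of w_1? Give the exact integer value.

2

w1 = Pv₀ = (5, 4, 2, 6)
The requested component of w1 is 2.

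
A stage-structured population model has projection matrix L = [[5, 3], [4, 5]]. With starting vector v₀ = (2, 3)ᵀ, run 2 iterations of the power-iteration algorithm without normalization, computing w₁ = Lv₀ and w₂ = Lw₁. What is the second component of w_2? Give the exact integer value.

191

w1 = Lv₀ = (5·2 + 3·3; 4·2 + 5·3) = (19, 23)
w2 = Lw1 = (5·19 + 3·23; 4·19 + 5·23) = (164, 191)
The requested component of w2 is 191.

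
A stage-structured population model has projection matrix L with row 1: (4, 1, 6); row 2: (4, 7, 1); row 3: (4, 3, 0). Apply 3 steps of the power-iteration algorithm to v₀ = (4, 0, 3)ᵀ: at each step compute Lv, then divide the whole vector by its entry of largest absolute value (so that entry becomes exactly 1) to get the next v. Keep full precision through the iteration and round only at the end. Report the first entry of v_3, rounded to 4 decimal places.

Lv0 = (34.00000, 19.00000, 16.00000); divide by 34.00000 → v1 = (1.00000, 0.55882, 0.47059)
Lv1 = (7.38235, 8.38235, 5.67647); divide by 8.38235 → v2 = (0.88070, 1.00000, 0.67719)
Lv2 = (8.58596, 11.20000, 6.52281); divide by 11.20000 → v3 = (0.76660, 1.00000, 0.58239)
Requested entry of v3: 2447/3192 = 0.7666

0.7666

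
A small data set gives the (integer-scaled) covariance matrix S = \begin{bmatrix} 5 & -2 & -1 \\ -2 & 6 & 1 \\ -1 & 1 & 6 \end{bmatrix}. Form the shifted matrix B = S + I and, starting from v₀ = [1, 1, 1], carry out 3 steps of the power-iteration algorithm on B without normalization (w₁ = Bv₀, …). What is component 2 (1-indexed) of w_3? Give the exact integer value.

355

B = S + I has rows (6, -2, -1); (-2, 7, 1); (-1, 1, 7)
w1 = Bv₀ = (6·1 + (-2)·1 + (-1)·1; (-2)·1 + 7·1 + 1·1; (-1)·1 + 1·1 + 7·1) = (3, 6, 7)
w2 = Bw1 = (6·3 + (-2)·6 + (-1)·7; (-2)·3 + 7·6 + 1·7; (-1)·3 + 1·6 + 7·7) = (-1, 43, 52)
w3 = Bw2 = (-144, 355, 408)
Requested component of w3: 355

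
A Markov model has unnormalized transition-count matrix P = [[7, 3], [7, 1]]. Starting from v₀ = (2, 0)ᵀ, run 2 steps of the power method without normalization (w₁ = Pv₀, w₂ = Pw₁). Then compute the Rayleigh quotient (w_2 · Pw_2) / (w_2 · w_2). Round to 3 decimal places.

w1 = Pv₀ = (14, 14)
w2 = Pw1 = (140, 112)
Pw2 = (1316, 1092)
w2·Pw2 = 140·1316 + 112·1092 = 306544; w2·w2 = 140·140 + 112·112 = 32144
λ ≈ 306544/32144 = 9.537

9.537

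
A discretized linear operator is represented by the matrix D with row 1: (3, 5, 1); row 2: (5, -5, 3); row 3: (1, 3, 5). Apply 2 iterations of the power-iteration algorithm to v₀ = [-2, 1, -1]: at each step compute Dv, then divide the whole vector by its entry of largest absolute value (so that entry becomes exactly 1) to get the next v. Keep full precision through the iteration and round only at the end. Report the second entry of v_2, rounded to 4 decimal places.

Dv0 = (-2.00000, -18.00000, -4.00000); divide by -18.00000 → v1 = (0.11111, 1.00000, 0.22222)
Dv1 = (5.55556, -3.77778, 4.22222); divide by 5.55556 → v2 = (1.00000, -0.68000, 0.76000)
Requested entry of v2: 68/-100 = -0.6800

-0.6800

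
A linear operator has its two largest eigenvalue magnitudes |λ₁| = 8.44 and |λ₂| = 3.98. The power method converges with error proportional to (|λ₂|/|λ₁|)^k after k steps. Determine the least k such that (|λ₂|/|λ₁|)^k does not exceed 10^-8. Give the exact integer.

|λ₂/λ₁| = 3.98/8.44 = 0.47156
Need k ≥ ln(10^-8) / ln(0.47156) = -18.4207 / -0.7517 ≈ 24.505
Smallest integer k satisfying the bound: 25

25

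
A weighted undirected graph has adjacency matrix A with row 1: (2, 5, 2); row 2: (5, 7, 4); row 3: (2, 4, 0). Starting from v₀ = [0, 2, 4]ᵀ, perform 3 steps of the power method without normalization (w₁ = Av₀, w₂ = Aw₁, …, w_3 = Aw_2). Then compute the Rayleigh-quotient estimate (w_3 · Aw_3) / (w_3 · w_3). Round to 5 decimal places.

λ ≈ 11.77642

w1 = Av₀ = (2·0 + 5·2 + 2·4; 5·0 + 7·2 + 4·4; 2·0 + 4·2 + 0·4) = (18, 30, 8)
w2 = Aw1 = (2·18 + 5·30 + 2·8; 5·18 + 7·30 + 4·8; 2·18 + 4·30 + 0·8) = (202, 332, 156)
w3 = Aw2 = (2376, 3958, 1732)
Aw3 = (28006, 46514, 20584)
w3·Aw3 = 2376·28006 + 3958·46514 + 1732·20584 = 286296156; w3·w3 = 2376·2376 + 3958·3958 + 1732·1732 = 24310964
λ ≈ 286296156/24310964 = 11.77642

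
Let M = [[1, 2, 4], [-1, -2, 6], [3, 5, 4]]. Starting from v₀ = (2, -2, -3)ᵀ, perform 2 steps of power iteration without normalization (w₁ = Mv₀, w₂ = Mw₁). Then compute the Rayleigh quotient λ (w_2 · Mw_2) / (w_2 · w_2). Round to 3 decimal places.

λ ≈ 8.060

w1 = Mv₀ = (1·2 + 2·(-2) + 4·(-3); (-1)·2 + (-2)·(-2) + 6·(-3); 3·2 + 5·(-2) + 4·(-3)) = (-14, -16, -16)
w2 = Mw1 = (1·(-14) + 2·(-16) + 4·(-16); (-1)·(-14) + (-2)·(-16) + 6·(-16); 3·(-14) + 5·(-16) + 4·(-16)) = (-110, -50, -186)
Mw2 = (-954, -906, -1324)
w2·Mw2 = (-110)·(-954) + (-50)·(-906) + (-186)·(-1324) = 396504; w2·w2 = (-110)·(-110) + (-50)·(-50) + (-186)·(-186) = 49196
λ ≈ 396504/49196 = 8.060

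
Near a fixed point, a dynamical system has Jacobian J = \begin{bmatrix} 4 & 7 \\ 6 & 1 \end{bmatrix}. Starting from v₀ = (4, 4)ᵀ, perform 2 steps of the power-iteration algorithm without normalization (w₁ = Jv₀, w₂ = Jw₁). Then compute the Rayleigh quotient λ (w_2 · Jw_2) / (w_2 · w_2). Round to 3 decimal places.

9.170

w1 = Jv₀ = (4·4 + 7·4; 6·4 + 1·4) = (44, 28)
w2 = Jw1 = (4·44 + 7·28; 6·44 + 1·28) = (372, 292)
Jw2 = (3532, 2524)
w2·Jw2 = 372·3532 + 292·2524 = 2050912; w2·w2 = 372·372 + 292·292 = 223648
λ ≈ 2050912/223648 = 9.170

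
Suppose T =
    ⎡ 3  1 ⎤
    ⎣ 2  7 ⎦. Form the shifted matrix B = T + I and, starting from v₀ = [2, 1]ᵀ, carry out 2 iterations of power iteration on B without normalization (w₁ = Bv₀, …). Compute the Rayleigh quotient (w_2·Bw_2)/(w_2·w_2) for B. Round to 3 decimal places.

B = T + I has rows (4, 1); (2, 8)
w1 = Bv₀ = (4·2 + 1·1; 2·2 + 8·1) = (9, 12)
w2 = Bw1 = (4·9 + 1·12; 2·9 + 8·12) = (48, 114)
Bw2 = (306, 1008)
w2·Bw2 = 129600; w2·w2 = 15300; μ ≈ 129600/15300 = 8.471

8.471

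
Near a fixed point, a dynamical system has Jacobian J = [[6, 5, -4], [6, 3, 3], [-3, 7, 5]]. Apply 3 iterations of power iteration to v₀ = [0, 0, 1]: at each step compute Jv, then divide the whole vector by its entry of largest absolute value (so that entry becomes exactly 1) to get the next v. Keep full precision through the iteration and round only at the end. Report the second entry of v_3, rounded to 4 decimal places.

Jv0 = (-4.00000, 3.00000, 5.00000); divide by 5.00000 → v1 = (-0.80000, 0.60000, 1.00000)
Jv1 = (-5.80000, 0.00000, 11.60000); divide by 11.60000 → v2 = (-0.50000, 0.00000, 1.00000)
Jv2 = (-7.00000, 0.00000, 6.50000); divide by -7.00000 → v3 = (1.00000, 0.00000, -0.92857)
Requested entry of v3: 0/-406 = 0.0000

0.0000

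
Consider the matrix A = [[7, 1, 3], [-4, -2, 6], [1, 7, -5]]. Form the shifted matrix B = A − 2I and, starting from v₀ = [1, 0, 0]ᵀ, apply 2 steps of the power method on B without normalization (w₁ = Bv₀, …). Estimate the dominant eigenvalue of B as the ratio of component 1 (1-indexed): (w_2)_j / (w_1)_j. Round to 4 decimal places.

B = A − 2I has rows (5, 1, 3); (-4, -4, 6); (1, 7, -7)
w1 = Bv₀ = (5, -4, 1)
w2 = Bw1 = (24, 2, -30)
Ratio: 24/5 = 4.8000

μ ≈ 4.8000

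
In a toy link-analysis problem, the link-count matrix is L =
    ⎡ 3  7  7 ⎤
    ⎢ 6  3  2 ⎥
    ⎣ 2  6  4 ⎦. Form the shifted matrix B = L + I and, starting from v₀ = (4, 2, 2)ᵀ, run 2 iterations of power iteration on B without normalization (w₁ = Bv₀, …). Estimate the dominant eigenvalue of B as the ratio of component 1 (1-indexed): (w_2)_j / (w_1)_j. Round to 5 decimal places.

14.50000

B = L + I has rows (4, 7, 7); (6, 4, 2); (2, 6, 5)
w1 = Bv₀ = (4·4 + 7·2 + 7·2; 6·4 + 4·2 + 2·2; 2·4 + 6·2 + 5·2) = (44, 36, 30)
w2 = Bw1 = (4·44 + 7·36 + 7·30; 6·44 + 4·36 + 2·30; 2·44 + 6·36 + 5·30) = (638, 468, 454)
Ratio: 638/44 = 14.50000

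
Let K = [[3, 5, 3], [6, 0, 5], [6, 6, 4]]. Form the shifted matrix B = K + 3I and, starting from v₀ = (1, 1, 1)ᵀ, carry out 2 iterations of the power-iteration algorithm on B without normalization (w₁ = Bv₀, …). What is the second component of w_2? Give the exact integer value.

B = K + 3I has rows (6, 5, 3); (6, 3, 5); (6, 6, 7)
w1 = Bv₀ = (6·1 + 5·1 + 3·1; 6·1 + 3·1 + 5·1; 6·1 + 6·1 + 7·1) = (14, 14, 19)
w2 = Bw1 = (6·14 + 5·14 + 3·19; 6·14 + 3·14 + 5·19; 6·14 + 6·14 + 7·19) = (211, 221, 301)
Requested component of w2: 221

221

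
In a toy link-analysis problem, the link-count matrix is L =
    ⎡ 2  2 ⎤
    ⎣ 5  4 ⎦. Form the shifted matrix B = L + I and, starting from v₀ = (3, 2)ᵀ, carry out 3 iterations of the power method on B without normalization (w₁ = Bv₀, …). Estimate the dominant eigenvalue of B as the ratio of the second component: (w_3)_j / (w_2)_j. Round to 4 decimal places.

7.3421

B = L + I has rows (3, 2); (5, 5)
w1 = Bv₀ = (3·3 + 2·2; 5·3 + 5·2) = (13, 25)
w2 = Bw1 = (3·13 + 2·25; 5·13 + 5·25) = (89, 190)
w3 = Bw2 = (647, 1395)
Ratio: 1395/190 = 7.3421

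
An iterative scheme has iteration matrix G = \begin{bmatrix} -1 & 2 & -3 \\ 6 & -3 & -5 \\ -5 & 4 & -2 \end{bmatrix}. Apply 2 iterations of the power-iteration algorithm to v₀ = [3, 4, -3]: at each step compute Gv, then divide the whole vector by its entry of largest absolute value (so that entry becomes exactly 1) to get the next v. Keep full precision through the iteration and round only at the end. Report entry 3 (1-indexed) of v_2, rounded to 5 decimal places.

Gv0 = (14.000000, 21.000000, 7.000000); divide by 21.000000 → v1 = (0.666667, 1.000000, 0.333333)
Gv1 = (0.333333, -0.666667, 0.000000); divide by -0.666667 → v2 = (-0.500000, 1.000000, 0.000000)
Requested entry of v2: 0/-14 = 0.00000

0.00000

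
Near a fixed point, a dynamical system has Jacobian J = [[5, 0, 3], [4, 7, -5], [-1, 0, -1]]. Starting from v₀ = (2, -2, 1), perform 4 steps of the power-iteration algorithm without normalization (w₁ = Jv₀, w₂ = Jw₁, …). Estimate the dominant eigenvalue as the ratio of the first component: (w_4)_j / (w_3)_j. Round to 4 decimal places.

w1 = Jv₀ = (5·2 + 0·(-2) + 3·1; 4·2 + 7·(-2) + (-5)·1; (-1)·2 + 0·(-2) + (-1)·1) = (13, -11, -3)
w2 = Jw1 = (5·13 + 0·(-11) + 3·(-3); 4·13 + 7·(-11) + (-5)·(-3); (-1)·13 + 0·(-11) + (-1)·(-3)) = (56, -10, -10)
w3 = Jw2 = (250, 204, -46)
w4 = Jw3 = (1112, 2658, -204)
Ratio at component: 1112 / 250 = 4.4480

4.4480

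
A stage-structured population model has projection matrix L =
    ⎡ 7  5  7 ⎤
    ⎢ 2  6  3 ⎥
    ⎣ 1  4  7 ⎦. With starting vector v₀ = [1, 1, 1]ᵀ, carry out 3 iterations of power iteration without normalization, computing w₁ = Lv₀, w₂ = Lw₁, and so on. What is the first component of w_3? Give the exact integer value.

w1 = Lv₀ = (7·1 + 5·1 + 7·1; 2·1 + 6·1 + 3·1; 1·1 + 4·1 + 7·1) = (19, 11, 12)
w2 = Lw1 = (7·19 + 5·11 + 7·12; 2·19 + 6·11 + 3·12; 1·19 + 4·11 + 7·12) = (272, 140, 147)
w3 = Lw2 = (3633, 1825, 1861)
The requested component of w3 is 3633.

3633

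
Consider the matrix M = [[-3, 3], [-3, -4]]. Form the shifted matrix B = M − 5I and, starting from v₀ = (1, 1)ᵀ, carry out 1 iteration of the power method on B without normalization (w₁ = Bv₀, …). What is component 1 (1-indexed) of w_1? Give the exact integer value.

-5

B = M − 5I has rows (-8, 3); (-3, -9)
w1 = Bv₀ = ((-8)·1 + 3·1; (-3)·1 + (-9)·1) = (-5, -12)
Requested component of w1: -5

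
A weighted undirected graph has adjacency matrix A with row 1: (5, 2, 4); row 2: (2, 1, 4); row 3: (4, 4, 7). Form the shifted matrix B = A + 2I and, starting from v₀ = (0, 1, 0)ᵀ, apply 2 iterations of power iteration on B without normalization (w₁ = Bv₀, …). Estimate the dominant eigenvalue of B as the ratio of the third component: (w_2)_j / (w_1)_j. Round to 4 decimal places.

14.0000

B = A + 2I has rows (7, 2, 4); (2, 3, 4); (4, 4, 9)
w1 = Bv₀ = (2, 3, 4)
w2 = Bw1 = (36, 29, 56)
Ratio: 56/4 = 14.0000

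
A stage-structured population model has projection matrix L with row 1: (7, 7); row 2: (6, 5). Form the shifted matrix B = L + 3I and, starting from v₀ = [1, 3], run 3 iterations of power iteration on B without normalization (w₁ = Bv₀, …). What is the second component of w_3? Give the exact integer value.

6528

B = L + 3I has rows (10, 7); (6, 8)
w1 = Bv₀ = (31, 30)
w2 = Bw1 = (520, 426)
w3 = Bw2 = (8182, 6528)
Requested component of w3: 6528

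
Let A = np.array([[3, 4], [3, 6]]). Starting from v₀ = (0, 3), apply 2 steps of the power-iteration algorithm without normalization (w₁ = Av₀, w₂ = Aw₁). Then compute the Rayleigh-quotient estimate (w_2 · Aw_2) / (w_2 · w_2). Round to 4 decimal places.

w1 = Av₀ = (3·0 + 4·3; 3·0 + 6·3) = (12, 18)
w2 = Aw1 = (3·12 + 4·18; 3·12 + 6·18) = (108, 144)
Aw2 = (900, 1188)
w2·Aw2 = 108·900 + 144·1188 = 268272; w2·w2 = 108·108 + 144·144 = 32400
λ ≈ 268272/32400 = 8.2800

8.2800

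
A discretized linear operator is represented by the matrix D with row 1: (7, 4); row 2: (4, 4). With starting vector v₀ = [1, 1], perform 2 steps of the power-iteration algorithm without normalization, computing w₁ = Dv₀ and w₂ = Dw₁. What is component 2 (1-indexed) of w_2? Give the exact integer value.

76

w1 = Dv₀ = (7·1 + 4·1; 4·1 + 4·1) = (11, 8)
w2 = Dw1 = (7·11 + 4·8; 4·11 + 4·8) = (109, 76)
The requested component of w2 is 76.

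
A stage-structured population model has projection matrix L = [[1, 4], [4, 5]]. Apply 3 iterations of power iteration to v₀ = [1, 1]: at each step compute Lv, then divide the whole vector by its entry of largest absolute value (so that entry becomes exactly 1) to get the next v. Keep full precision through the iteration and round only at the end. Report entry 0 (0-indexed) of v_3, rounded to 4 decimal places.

0.6155

Lv0 = (5.00000, 9.00000); divide by 9.00000 → v1 = (0.55556, 1.00000)
Lv1 = (4.55556, 7.22222); divide by 7.22222 → v2 = (0.63077, 1.00000)
Lv2 = (4.63077, 7.52308); divide by 7.52308 → v3 = (0.61554, 1.00000)
Requested entry of v3: 301/489 = 0.6155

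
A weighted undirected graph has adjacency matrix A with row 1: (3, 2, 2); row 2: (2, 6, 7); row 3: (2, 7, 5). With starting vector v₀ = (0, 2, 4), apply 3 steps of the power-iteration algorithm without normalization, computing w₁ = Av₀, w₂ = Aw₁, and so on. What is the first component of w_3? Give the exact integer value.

2504

w1 = Av₀ = (3·0 + 2·2 + 2·4; 2·0 + 6·2 + 7·4; 2·0 + 7·2 + 5·4) = (12, 40, 34)
w2 = Aw1 = (3·12 + 2·40 + 2·34; 2·12 + 6·40 + 7·34; 2·12 + 7·40 + 5·34) = (184, 502, 474)
w3 = Aw2 = (2504, 6698, 6252)
The requested component of w3 is 2504.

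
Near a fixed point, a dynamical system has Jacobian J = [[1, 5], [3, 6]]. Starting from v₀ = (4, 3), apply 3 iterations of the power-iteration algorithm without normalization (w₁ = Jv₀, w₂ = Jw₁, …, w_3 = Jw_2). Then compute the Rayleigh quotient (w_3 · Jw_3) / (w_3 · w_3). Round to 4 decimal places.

w1 = Jv₀ = (1·4 + 5·3; 3·4 + 6·3) = (19, 30)
w2 = Jw1 = (1·19 + 5·30; 3·19 + 6·30) = (169, 237)
w3 = Jw2 = (1354, 1929)
Jw3 = (10999, 15636)
w3·Jw3 = 1354·10999 + 1929·15636 = 45054490; w3·w3 = 1354·1354 + 1929·1929 = 5554357
λ ≈ 45054490/5554357 = 8.1116

8.1116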